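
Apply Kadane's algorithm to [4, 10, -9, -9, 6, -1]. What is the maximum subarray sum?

Using Kadane's algorithm on [4, 10, -9, -9, 6, -1]:

Scanning through the array:
Position 1 (value 10): max_ending_here = 14, max_so_far = 14
Position 2 (value -9): max_ending_here = 5, max_so_far = 14
Position 3 (value -9): max_ending_here = -4, max_so_far = 14
Position 4 (value 6): max_ending_here = 6, max_so_far = 14
Position 5 (value -1): max_ending_here = 5, max_so_far = 14

Maximum subarray: [4, 10]
Maximum sum: 14

The maximum subarray is [4, 10] with sum 14. This subarray runs from index 0 to index 1.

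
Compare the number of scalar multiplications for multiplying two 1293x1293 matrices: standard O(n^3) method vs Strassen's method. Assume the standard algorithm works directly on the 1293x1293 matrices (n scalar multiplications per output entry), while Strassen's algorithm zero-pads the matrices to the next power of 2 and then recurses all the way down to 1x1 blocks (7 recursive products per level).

Matrix multiplication for 1293x1293 matrices:

Strassen's algorithm requires power-of-2 dimensions. Pad 1293x1293 to 2048x2048 (next power of 2).

Standard algorithm: 1293^3 = 2161700757 multiplications
Strassen's algorithm: 7^(log2(2048)) = 7^11 = 1977326743 multiplications
Savings: 2161700757 - 1977326743 = 184374014 multiplications

Standard: 2161700757 multiplications (1293^3). Strassen: 1977326743 multiplications (7^11, after padding to 2048x2048). Strassen reduces 8 recursive multiplications to 7 at each level.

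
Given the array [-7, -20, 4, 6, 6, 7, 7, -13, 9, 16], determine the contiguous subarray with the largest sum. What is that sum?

Using Kadane's algorithm on [-7, -20, 4, 6, 6, 7, 7, -13, 9, 16]:

Scanning through the array:
Position 1 (value -20): max_ending_here = -20, max_so_far = -7
Position 2 (value 4): max_ending_here = 4, max_so_far = 4
Position 3 (value 6): max_ending_here = 10, max_so_far = 10
Position 4 (value 6): max_ending_here = 16, max_so_far = 16
Position 5 (value 7): max_ending_here = 23, max_so_far = 23
Position 6 (value 7): max_ending_here = 30, max_so_far = 30
Position 7 (value -13): max_ending_here = 17, max_so_far = 30
Position 8 (value 9): max_ending_here = 26, max_so_far = 30
Position 9 (value 16): max_ending_here = 42, max_so_far = 42

Maximum subarray: [4, 6, 6, 7, 7, -13, 9, 16]
Maximum sum: 42

The maximum subarray is [4, 6, 6, 7, 7, -13, 9, 16] with sum 42. This subarray runs from index 2 to index 9.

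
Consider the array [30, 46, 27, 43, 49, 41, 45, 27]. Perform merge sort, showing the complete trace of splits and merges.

Merge sort trace:

Split: [30, 46, 27, 43, 49, 41, 45, 27] -> [30, 46, 27, 43] and [49, 41, 45, 27]
  Split: [30, 46, 27, 43] -> [30, 46] and [27, 43]
    Split: [30, 46] -> [30] and [46]
    Merge: [30] + [46] -> [30, 46]
    Split: [27, 43] -> [27] and [43]
    Merge: [27] + [43] -> [27, 43]
  Merge: [30, 46] + [27, 43] -> [27, 30, 43, 46]
  Split: [49, 41, 45, 27] -> [49, 41] and [45, 27]
    Split: [49, 41] -> [49] and [41]
    Merge: [49] + [41] -> [41, 49]
    Split: [45, 27] -> [45] and [27]
    Merge: [45] + [27] -> [27, 45]
  Merge: [41, 49] + [27, 45] -> [27, 41, 45, 49]
Merge: [27, 30, 43, 46] + [27, 41, 45, 49] -> [27, 27, 30, 41, 43, 45, 46, 49]

Final sorted array: [27, 27, 30, 41, 43, 45, 46, 49]

The merge sort proceeds by recursively splitting the array and merging sorted halves.
After all merges, the sorted array is [27, 27, 30, 41, 43, 45, 46, 49].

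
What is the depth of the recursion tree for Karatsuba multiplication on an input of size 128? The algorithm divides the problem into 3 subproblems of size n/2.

For divide and conquer with division factor 2:

Problem sizes at each level:
Level 0: 128
Level 1: 64
Level 2: 32
Level 3: 16
Level 4: 8
Level 5: 4
Level 6: 2
Level 7: 1

The root is level 0 and the size-1 base case is level 7 (the tree spans levels 0 through 7, i.e. 8 levels counting the root), so the depth is the number of divisions: log_2(128) = 7

The recursion tree depth is log_2(128) = 7. At each level, the problem size is divided by 2, so it takes 7 divisions to reduce to a base case of size 1. The algorithm makes 3 recursive calls at each level.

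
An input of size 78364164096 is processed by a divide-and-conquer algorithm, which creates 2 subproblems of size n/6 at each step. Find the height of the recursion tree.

For divide and conquer with division factor 6:

Problem sizes at each level:
Level 0: 78364164096
Level 1: 13060694016
Level 2: 2176782336
Level 3: 362797056
Level 4: 60466176
Level 5: 10077696
Level 6: 1679616
Level 7: 279936
Level 8: 46656
Level 9: 7776
Level 10: 1296
Level 11: 216
Level 12: 36
Level 13: 6
Level 14: 1

The root is level 0 and the size-1 base case is level 14 (the tree spans levels 0 through 14, i.e. 15 levels counting the root), so the depth is the number of divisions: log_6(78364164096) = 14

The recursion tree depth is log_6(78364164096) = 14. At each level, the problem size is divided by 6, so it takes 14 divisions to reduce to a base case of size 1. The algorithm makes 2 recursive calls at each level.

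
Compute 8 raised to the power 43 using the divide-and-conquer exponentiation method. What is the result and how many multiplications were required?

Computing 8^43 by squaring (build up from 8^1; each line after the first costs one multiplication):

8^1 = 8
8^2 = (8^1)^2 = 8^2 = 64
8^4 = (8^2)^2 = 64^2 = 4096
8^5 = 8 * 8^4 = 8 * 4096 = 32768
8^10 = (8^5)^2 = 32768^2 = 1073741824
8^20 = (8^10)^2 = 1073741824^2 = 1152921504606846976
8^21 = 8 * 8^20 = 8 * 1152921504606846976 = 9223372036854775808
8^42 = (8^21)^2 = 9223372036854775808^2 = 85070591730234615865843651857942052864
8^43 = 8 * 8^42 = 8 * 85070591730234615865843651857942052864 = 680564733841876926926749214863536422912

Result: 680564733841876926926749214863536422912
Multiplications needed: 8 (8 lines after 8^1)

8^43 = 680564733841876926926749214863536422912. Using exponentiation by squaring, this requires 8 multiplications. The key idea: if the exponent is even, square the half-power; if odd, multiply by the base once.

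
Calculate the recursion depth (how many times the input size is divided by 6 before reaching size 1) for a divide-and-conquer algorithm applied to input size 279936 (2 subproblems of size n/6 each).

For divide and conquer with division factor 6:

Problem sizes at each level:
Level 0: 279936
Level 1: 46656
Level 2: 7776
Level 3: 1296
Level 4: 216
Level 5: 36
Level 6: 6
Level 7: 1

The root is level 0 and the size-1 base case is level 7 (the tree spans levels 0 through 7, i.e. 8 levels counting the root), so the depth is the number of divisions: log_6(279936) = 7

The recursion tree depth is log_6(279936) = 7. At each level, the problem size is divided by 6, so it takes 7 divisions to reduce to a base case of size 1. The algorithm makes 2 recursive calls at each level.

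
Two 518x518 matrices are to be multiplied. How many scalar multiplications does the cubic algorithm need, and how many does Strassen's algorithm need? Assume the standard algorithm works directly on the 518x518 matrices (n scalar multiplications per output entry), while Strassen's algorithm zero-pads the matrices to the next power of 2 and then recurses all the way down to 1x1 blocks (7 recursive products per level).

Matrix multiplication for 518x518 matrices:

Strassen's algorithm requires power-of-2 dimensions. Pad 518x518 to 1024x1024 (next power of 2).

Standard algorithm: 518^3 = 138991832 multiplications
Strassen's algorithm: 7^(log2(1024)) = 7^10 = 282475249 multiplications
Difference: 138991832 - 282475249 = -143483417 (Strassen uses MORE here due to padding overhead — for small or just-over-power-of-2 n, padding can outweigh the per-level savings)

Standard: 138991832 multiplications (518^3). Strassen: 282475249 multiplications (7^10, after padding to 1024x1024). Strassen reduces 8 recursive multiplications to 7 at each level.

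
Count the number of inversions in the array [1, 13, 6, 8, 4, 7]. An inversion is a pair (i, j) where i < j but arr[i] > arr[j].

Finding inversions in [1, 13, 6, 8, 4, 7]:

(1, 2): arr[1]=13 > arr[2]=6
(1, 3): arr[1]=13 > arr[3]=8
(1, 4): arr[1]=13 > arr[4]=4
(1, 5): arr[1]=13 > arr[5]=7
(2, 4): arr[2]=6 > arr[4]=4
(3, 4): arr[3]=8 > arr[4]=4
(3, 5): arr[3]=8 > arr[5]=7

Total inversions: 7

The array has 7 inversion(s): (1,2), (1,3), (1,4), (1,5), (2,4), (3,4), (3,5). Each pair (i,j) satisfies i < j and arr[i] > arr[j].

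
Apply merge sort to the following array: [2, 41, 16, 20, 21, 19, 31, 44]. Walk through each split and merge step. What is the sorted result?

Merge sort trace:

Split: [2, 41, 16, 20, 21, 19, 31, 44] -> [2, 41, 16, 20] and [21, 19, 31, 44]
  Split: [2, 41, 16, 20] -> [2, 41] and [16, 20]
    Split: [2, 41] -> [2] and [41]
    Merge: [2] + [41] -> [2, 41]
    Split: [16, 20] -> [16] and [20]
    Merge: [16] + [20] -> [16, 20]
  Merge: [2, 41] + [16, 20] -> [2, 16, 20, 41]
  Split: [21, 19, 31, 44] -> [21, 19] and [31, 44]
    Split: [21, 19] -> [21] and [19]
    Merge: [21] + [19] -> [19, 21]
    Split: [31, 44] -> [31] and [44]
    Merge: [31] + [44] -> [31, 44]
  Merge: [19, 21] + [31, 44] -> [19, 21, 31, 44]
Merge: [2, 16, 20, 41] + [19, 21, 31, 44] -> [2, 16, 19, 20, 21, 31, 41, 44]

Final sorted array: [2, 16, 19, 20, 21, 31, 41, 44]

The merge sort proceeds by recursively splitting the array and merging sorted halves.
After all merges, the sorted array is [2, 16, 19, 20, 21, 31, 41, 44].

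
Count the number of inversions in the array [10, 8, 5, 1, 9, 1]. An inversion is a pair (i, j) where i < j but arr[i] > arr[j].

Finding inversions in [10, 8, 5, 1, 9, 1]:

(0, 1): arr[0]=10 > arr[1]=8
(0, 2): arr[0]=10 > arr[2]=5
(0, 3): arr[0]=10 > arr[3]=1
(0, 4): arr[0]=10 > arr[4]=9
(0, 5): arr[0]=10 > arr[5]=1
(1, 2): arr[1]=8 > arr[2]=5
(1, 3): arr[1]=8 > arr[3]=1
(1, 5): arr[1]=8 > arr[5]=1
(2, 3): arr[2]=5 > arr[3]=1
(2, 5): arr[2]=5 > arr[5]=1
(4, 5): arr[4]=9 > arr[5]=1

Total inversions: 11

The array has 11 inversion(s): (0,1), (0,2), (0,3), (0,4), (0,5), (1,2), (1,3), (1,5), (2,3), (2,5), (4,5). Each pair (i,j) satisfies i < j and arr[i] > arr[j].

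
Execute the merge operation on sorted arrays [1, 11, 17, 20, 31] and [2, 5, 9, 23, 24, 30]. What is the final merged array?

Merging process:

Compare 1 vs 2: take 1 from left. Merged: [1]
Compare 11 vs 2: take 2 from right. Merged: [1, 2]
Compare 11 vs 5: take 5 from right. Merged: [1, 2, 5]
Compare 11 vs 9: take 9 from right. Merged: [1, 2, 5, 9]
Compare 11 vs 23: take 11 from left. Merged: [1, 2, 5, 9, 11]
Compare 17 vs 23: take 17 from left. Merged: [1, 2, 5, 9, 11, 17]
Compare 20 vs 23: take 20 from left. Merged: [1, 2, 5, 9, 11, 17, 20]
Compare 31 vs 23: take 23 from right. Merged: [1, 2, 5, 9, 11, 17, 20, 23]
Compare 31 vs 24: take 24 from right. Merged: [1, 2, 5, 9, 11, 17, 20, 23, 24]
Compare 31 vs 30: take 30 from right. Merged: [1, 2, 5, 9, 11, 17, 20, 23, 24, 30]
Append remaining from left: [31]. Merged: [1, 2, 5, 9, 11, 17, 20, 23, 24, 30, 31]

Final merged array: [1, 2, 5, 9, 11, 17, 20, 23, 24, 30, 31]
Total comparisons: 10

The merged array is [1, 2, 5, 9, 11, 17, 20, 23, 24, 30, 31], requiring 10 comparisons. The merge step runs in O(n) time where n is the total number of elements.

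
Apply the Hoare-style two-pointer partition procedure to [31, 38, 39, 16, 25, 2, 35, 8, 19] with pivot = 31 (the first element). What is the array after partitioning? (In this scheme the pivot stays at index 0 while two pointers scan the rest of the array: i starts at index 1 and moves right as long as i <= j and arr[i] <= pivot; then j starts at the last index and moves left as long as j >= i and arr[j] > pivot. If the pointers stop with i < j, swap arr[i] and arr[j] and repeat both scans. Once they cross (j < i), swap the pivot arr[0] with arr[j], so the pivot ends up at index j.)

Hoare-style two-pointer partition with pivot = 31:

Initial array: [31, 38, 39, 16, 25, 2, 35, 8, 19]

Pointers start at i = 1, j = 8.
i stops at index 1 (arr[1]=38 > 31), j stops at index 8 (arr[8]=19 <= 31): swap arr[1] and arr[8], array becomes [31, 19, 39, 16, 25, 2, 35, 8, 38]
i stops at index 2 (arr[2]=39 > 31), j stops at index 7 (arr[7]=8 <= 31): swap arr[2] and arr[7], array becomes [31, 19, 8, 16, 25, 2, 35, 39, 38]
i ends at 6, j ends at 5: the pointers have crossed (j < i), so scanning stops.

Swap pivot arr[0] with arr[5] to place pivot at position 5: [2, 19, 8, 16, 25, 31, 35, 39, 38]
Pivot position: 5

After partitioning with pivot 31, the array becomes [2, 19, 8, 16, 25, 31, 35, 39, 38]. The pivot is placed at index 5. All elements to the left of the pivot are <= 31, and all elements to the right are > 31.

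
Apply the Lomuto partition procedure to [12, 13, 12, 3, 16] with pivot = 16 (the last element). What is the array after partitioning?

Lomuto partition with pivot = 16:

Initial array: [12, 13, 12, 3, 16]

arr[0]=12 <= 16: swap with position 0, array becomes [12, 13, 12, 3, 16]
arr[1]=13 <= 16: swap with position 1, array becomes [12, 13, 12, 3, 16]
arr[2]=12 <= 16: swap with position 2, array becomes [12, 13, 12, 3, 16]
arr[3]=3 <= 16: swap with position 3, array becomes [12, 13, 12, 3, 16]

Place pivot at position 4: [12, 13, 12, 3, 16]
Pivot position: 4

After partitioning with pivot 16, the array becomes [12, 13, 12, 3, 16]. The pivot is placed at index 4. All elements to the left of the pivot are <= 16, and all elements to the right are > 16.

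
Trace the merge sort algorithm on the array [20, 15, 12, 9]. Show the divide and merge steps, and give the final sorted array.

Merge sort trace:

Split: [20, 15, 12, 9] -> [20, 15] and [12, 9]
  Split: [20, 15] -> [20] and [15]
  Merge: [20] + [15] -> [15, 20]
  Split: [12, 9] -> [12] and [9]
  Merge: [12] + [9] -> [9, 12]
Merge: [15, 20] + [9, 12] -> [9, 12, 15, 20]

Final sorted array: [9, 12, 15, 20]

The merge sort proceeds by recursively splitting the array and merging sorted halves.
After all merges, the sorted array is [9, 12, 15, 20].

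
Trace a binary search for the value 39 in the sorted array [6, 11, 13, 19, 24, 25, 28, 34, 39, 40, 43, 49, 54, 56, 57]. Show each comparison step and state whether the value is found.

Binary search for 39 in [6, 11, 13, 19, 24, 25, 28, 34, 39, 40, 43, 49, 54, 56, 57]:

lo=0, hi=14, mid=7, arr[mid]=34 -> 34 < 39, search right half
lo=8, hi=14, mid=11, arr[mid]=49 -> 49 > 39, search left half
lo=8, hi=10, mid=9, arr[mid]=40 -> 40 > 39, search left half
lo=8, hi=8, mid=8, arr[mid]=39 -> Found target at index 8!

Binary search finds 39 at index 8 after 4 comparisons. The search repeatedly halves the search space by comparing with the middle element.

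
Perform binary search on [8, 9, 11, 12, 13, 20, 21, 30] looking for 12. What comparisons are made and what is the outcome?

Binary search for 12 in [8, 9, 11, 12, 13, 20, 21, 30]:

lo=0, hi=7, mid=3, arr[mid]=12 -> Found target at index 3!

Binary search finds 12 at index 3 after 1 comparisons. The search repeatedly halves the search space by comparing with the middle element.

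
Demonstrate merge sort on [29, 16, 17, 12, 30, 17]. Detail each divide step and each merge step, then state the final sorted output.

Merge sort trace:

Split: [29, 16, 17, 12, 30, 17] -> [29, 16, 17] and [12, 30, 17]
  Split: [29, 16, 17] -> [29] and [16, 17]
    Split: [16, 17] -> [16] and [17]
    Merge: [16] + [17] -> [16, 17]
  Merge: [29] + [16, 17] -> [16, 17, 29]
  Split: [12, 30, 17] -> [12] and [30, 17]
    Split: [30, 17] -> [30] and [17]
    Merge: [30] + [17] -> [17, 30]
  Merge: [12] + [17, 30] -> [12, 17, 30]
Merge: [16, 17, 29] + [12, 17, 30] -> [12, 16, 17, 17, 29, 30]

Final sorted array: [12, 16, 17, 17, 29, 30]

The merge sort proceeds by recursively splitting the array and merging sorted halves.
After all merges, the sorted array is [12, 16, 17, 17, 29, 30].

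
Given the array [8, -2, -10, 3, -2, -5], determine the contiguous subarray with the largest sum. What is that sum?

Using Kadane's algorithm on [8, -2, -10, 3, -2, -5]:

Scanning through the array:
Position 1 (value -2): max_ending_here = 6, max_so_far = 8
Position 2 (value -10): max_ending_here = -4, max_so_far = 8
Position 3 (value 3): max_ending_here = 3, max_so_far = 8
Position 4 (value -2): max_ending_here = 1, max_so_far = 8
Position 5 (value -5): max_ending_here = -4, max_so_far = 8

Maximum subarray: [8]
Maximum sum: 8

The maximum subarray is [8] with sum 8. This subarray runs from index 0 to index 0.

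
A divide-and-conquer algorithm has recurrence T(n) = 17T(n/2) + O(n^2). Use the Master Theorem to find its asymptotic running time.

Master Theorem for T(n) = 17T(n/2) + O(n^2):

a = 17, b = 2, c = 2
log_b(a) = log_2(17) = 4.0875

Case 1: c = 2 < log_2(17) = 4.0875
T(n) = O(n^(log_2 17))

For T(n) = 17T(n/2) + O(n^2): log_2(17) = 4.0875. This is Case 1 of the Master Theorem (c < log_b(a), work dominated by leaves), giving O(n^(log_2 17)).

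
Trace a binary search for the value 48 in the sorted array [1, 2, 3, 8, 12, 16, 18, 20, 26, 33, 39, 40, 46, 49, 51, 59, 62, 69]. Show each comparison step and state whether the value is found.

Binary search for 48 in [1, 2, 3, 8, 12, 16, 18, 20, 26, 33, 39, 40, 46, 49, 51, 59, 62, 69]:

lo=0, hi=17, mid=8, arr[mid]=26 -> 26 < 48, search right half
lo=9, hi=17, mid=13, arr[mid]=49 -> 49 > 48, search left half
lo=9, hi=12, mid=10, arr[mid]=39 -> 39 < 48, search right half
lo=11, hi=12, mid=11, arr[mid]=40 -> 40 < 48, search right half
lo=12, hi=12, mid=12, arr[mid]=46 -> 46 < 48, search right half
lo=13 > hi=12, target 48 not found

Binary search determines that 48 is not in the array after 5 comparisons. The search space was exhausted without finding the target.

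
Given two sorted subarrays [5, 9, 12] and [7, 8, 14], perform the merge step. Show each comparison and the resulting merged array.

Merging process:

Compare 5 vs 7: take 5 from left. Merged: [5]
Compare 9 vs 7: take 7 from right. Merged: [5, 7]
Compare 9 vs 8: take 8 from right. Merged: [5, 7, 8]
Compare 9 vs 14: take 9 from left. Merged: [5, 7, 8, 9]
Compare 12 vs 14: take 12 from left. Merged: [5, 7, 8, 9, 12]
Append remaining from right: [14]. Merged: [5, 7, 8, 9, 12, 14]

Final merged array: [5, 7, 8, 9, 12, 14]
Total comparisons: 5

The merged array is [5, 7, 8, 9, 12, 14], requiring 5 comparisons. The merge step runs in O(n) time where n is the total number of elements.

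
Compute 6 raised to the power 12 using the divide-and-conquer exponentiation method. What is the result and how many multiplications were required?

Computing 6^12 by squaring (build up from 6^1; each line after the first costs one multiplication):

6^1 = 6
6^2 = (6^1)^2 = 6^2 = 36
6^3 = 6 * 6^2 = 6 * 36 = 216
6^6 = (6^3)^2 = 216^2 = 46656
6^12 = (6^6)^2 = 46656^2 = 2176782336

Result: 2176782336
Multiplications needed: 4 (4 lines after 6^1)

6^12 = 2176782336. Using exponentiation by squaring, this requires 4 multiplications. The key idea: if the exponent is even, square the half-power; if odd, multiply by the base once.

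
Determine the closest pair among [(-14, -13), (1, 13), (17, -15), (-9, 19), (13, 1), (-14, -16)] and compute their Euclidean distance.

Computing all pairwise distances among 6 points:

d((-14, -13), (1, 13)) = 30.0167
d((-14, -13), (17, -15)) = 31.0644
d((-14, -13), (-9, 19)) = 32.3883
d((-14, -13), (13, 1)) = 30.4138
d((-14, -13), (-14, -16)) = 3.0 <-- minimum
d((1, 13), (17, -15)) = 32.249
d((1, 13), (-9, 19)) = 11.6619
d((1, 13), (13, 1)) = 16.9706
d((1, 13), (-14, -16)) = 32.6497
d((17, -15), (-9, 19)) = 42.8019
d((17, -15), (13, 1)) = 16.4924
d((17, -15), (-14, -16)) = 31.0161
d((-9, 19), (13, 1)) = 28.4253
d((-9, 19), (-14, -16)) = 35.3553
d((13, 1), (-14, -16)) = 31.9061

Closest pair: (-14, -13) and (-14, -16) with distance 3.0

The closest pair is (-14, -13) and (-14, -16) with Euclidean distance 3.0. For 6 points, brute-force pairwise comparison is shown above. For large n, the divide-and-conquer algorithm (sort by x, recurse on halves, check the dividing strip) achieves O(n log n).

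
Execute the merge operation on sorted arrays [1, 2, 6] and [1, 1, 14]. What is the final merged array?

Merging process:

Compare 1 vs 1: take 1 from left. Merged: [1]
Compare 2 vs 1: take 1 from right. Merged: [1, 1]
Compare 2 vs 1: take 1 from right. Merged: [1, 1, 1]
Compare 2 vs 14: take 2 from left. Merged: [1, 1, 1, 2]
Compare 6 vs 14: take 6 from left. Merged: [1, 1, 1, 2, 6]
Append remaining from right: [14]. Merged: [1, 1, 1, 2, 6, 14]

Final merged array: [1, 1, 1, 2, 6, 14]
Total comparisons: 5

The merged array is [1, 1, 1, 2, 6, 14], requiring 5 comparisons. The merge step runs in O(n) time where n is the total number of elements.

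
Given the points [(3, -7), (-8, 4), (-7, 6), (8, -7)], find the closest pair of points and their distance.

Computing all pairwise distances among 4 points:

d((3, -7), (-8, 4)) = 15.5563
d((3, -7), (-7, 6)) = 16.4012
d((3, -7), (8, -7)) = 5.0
d((-8, 4), (-7, 6)) = 2.2361 <-- minimum
d((-8, 4), (8, -7)) = 19.4165
d((-7, 6), (8, -7)) = 19.8494

Closest pair: (-8, 4) and (-7, 6) with distance 2.2361

The closest pair is (-8, 4) and (-7, 6) with Euclidean distance 2.2361. For 4 points, brute-force pairwise comparison is shown above. For large n, the divide-and-conquer algorithm (sort by x, recurse on halves, check the dividing strip) achieves O(n log n).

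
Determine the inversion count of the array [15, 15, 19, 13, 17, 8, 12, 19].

Finding inversions in [15, 15, 19, 13, 17, 8, 12, 19]:

(0, 3): arr[0]=15 > arr[3]=13
(0, 5): arr[0]=15 > arr[5]=8
(0, 6): arr[0]=15 > arr[6]=12
(1, 3): arr[1]=15 > arr[3]=13
(1, 5): arr[1]=15 > arr[5]=8
(1, 6): arr[1]=15 > arr[6]=12
(2, 3): arr[2]=19 > arr[3]=13
(2, 4): arr[2]=19 > arr[4]=17
(2, 5): arr[2]=19 > arr[5]=8
(2, 6): arr[2]=19 > arr[6]=12
(3, 5): arr[3]=13 > arr[5]=8
(3, 6): arr[3]=13 > arr[6]=12
(4, 5): arr[4]=17 > arr[5]=8
(4, 6): arr[4]=17 > arr[6]=12

Total inversions: 14

The array has 14 inversion(s): (0,3), (0,5), (0,6), (1,3), (1,5), (1,6), (2,3), (2,4), (2,5), (2,6), (3,5), (3,6), (4,5), (4,6). Each pair (i,j) satisfies i < j and arr[i] > arr[j].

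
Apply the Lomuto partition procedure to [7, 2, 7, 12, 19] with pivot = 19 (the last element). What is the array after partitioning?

Lomuto partition with pivot = 19:

Initial array: [7, 2, 7, 12, 19]

arr[0]=7 <= 19: swap with position 0, array becomes [7, 2, 7, 12, 19]
arr[1]=2 <= 19: swap with position 1, array becomes [7, 2, 7, 12, 19]
arr[2]=7 <= 19: swap with position 2, array becomes [7, 2, 7, 12, 19]
arr[3]=12 <= 19: swap with position 3, array becomes [7, 2, 7, 12, 19]

Place pivot at position 4: [7, 2, 7, 12, 19]
Pivot position: 4

After partitioning with pivot 19, the array becomes [7, 2, 7, 12, 19]. The pivot is placed at index 4. All elements to the left of the pivot are <= 19, and all elements to the right are > 19.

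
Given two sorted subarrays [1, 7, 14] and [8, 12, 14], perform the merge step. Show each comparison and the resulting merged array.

Merging process:

Compare 1 vs 8: take 1 from left. Merged: [1]
Compare 7 vs 8: take 7 from left. Merged: [1, 7]
Compare 14 vs 8: take 8 from right. Merged: [1, 7, 8]
Compare 14 vs 12: take 12 from right. Merged: [1, 7, 8, 12]
Compare 14 vs 14: take 14 from left. Merged: [1, 7, 8, 12, 14]
Append remaining from right: [14]. Merged: [1, 7, 8, 12, 14, 14]

Final merged array: [1, 7, 8, 12, 14, 14]
Total comparisons: 5

The merged array is [1, 7, 8, 12, 14, 14], requiring 5 comparisons. The merge step runs in O(n) time where n is the total number of elements.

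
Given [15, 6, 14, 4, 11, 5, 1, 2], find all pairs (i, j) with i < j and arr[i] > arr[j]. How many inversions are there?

Finding inversions in [15, 6, 14, 4, 11, 5, 1, 2]:

(0, 1): arr[0]=15 > arr[1]=6
(0, 2): arr[0]=15 > arr[2]=14
(0, 3): arr[0]=15 > arr[3]=4
(0, 4): arr[0]=15 > arr[4]=11
(0, 5): arr[0]=15 > arr[5]=5
(0, 6): arr[0]=15 > arr[6]=1
(0, 7): arr[0]=15 > arr[7]=2
(1, 3): arr[1]=6 > arr[3]=4
(1, 5): arr[1]=6 > arr[5]=5
(1, 6): arr[1]=6 > arr[6]=1
(1, 7): arr[1]=6 > arr[7]=2
(2, 3): arr[2]=14 > arr[3]=4
(2, 4): arr[2]=14 > arr[4]=11
(2, 5): arr[2]=14 > arr[5]=5
(2, 6): arr[2]=14 > arr[6]=1
(2, 7): arr[2]=14 > arr[7]=2
(3, 6): arr[3]=4 > arr[6]=1
(3, 7): arr[3]=4 > arr[7]=2
(4, 5): arr[4]=11 > arr[5]=5
(4, 6): arr[4]=11 > arr[6]=1
(4, 7): arr[4]=11 > arr[7]=2
(5, 6): arr[5]=5 > arr[6]=1
(5, 7): arr[5]=5 > arr[7]=2

Total inversions: 23

The array has 23 inversion(s): (0,1), (0,2), (0,3), (0,4), (0,5), (0,6), (0,7), (1,3), (1,5), (1,6), (1,7), (2,3), (2,4), (2,5), (2,6), (2,7), (3,6), (3,7), (4,5), (4,6), (4,7), (5,6), (5,7). Each pair (i,j) satisfies i < j and arr[i] > arr[j].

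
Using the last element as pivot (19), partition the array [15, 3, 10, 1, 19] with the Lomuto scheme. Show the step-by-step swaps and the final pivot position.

Lomuto partition with pivot = 19:

Initial array: [15, 3, 10, 1, 19]

arr[0]=15 <= 19: swap with position 0, array becomes [15, 3, 10, 1, 19]
arr[1]=3 <= 19: swap with position 1, array becomes [15, 3, 10, 1, 19]
arr[2]=10 <= 19: swap with position 2, array becomes [15, 3, 10, 1, 19]
arr[3]=1 <= 19: swap with position 3, array becomes [15, 3, 10, 1, 19]

Place pivot at position 4: [15, 3, 10, 1, 19]
Pivot position: 4

After partitioning with pivot 19, the array becomes [15, 3, 10, 1, 19]. The pivot is placed at index 4. All elements to the left of the pivot are <= 19, and all elements to the right are > 19.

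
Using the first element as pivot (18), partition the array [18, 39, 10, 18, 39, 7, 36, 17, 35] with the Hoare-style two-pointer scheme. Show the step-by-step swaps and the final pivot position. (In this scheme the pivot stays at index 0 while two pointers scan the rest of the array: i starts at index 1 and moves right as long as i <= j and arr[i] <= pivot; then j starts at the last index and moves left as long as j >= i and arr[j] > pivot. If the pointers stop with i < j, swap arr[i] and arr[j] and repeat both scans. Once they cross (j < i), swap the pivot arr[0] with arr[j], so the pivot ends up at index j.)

Hoare-style two-pointer partition with pivot = 18:

Initial array: [18, 39, 10, 18, 39, 7, 36, 17, 35]

Pointers start at i = 1, j = 8.
i stops at index 1 (arr[1]=39 > 18), j stops at index 7 (arr[7]=17 <= 18): swap arr[1] and arr[7], array becomes [18, 17, 10, 18, 39, 7, 36, 39, 35]
i stops at index 4 (arr[4]=39 > 18), j stops at index 5 (arr[5]=7 <= 18): swap arr[4] and arr[5], array becomes [18, 17, 10, 18, 7, 39, 36, 39, 35]
i ends at 5, j ends at 4: the pointers have crossed (j < i), so scanning stops.

Swap pivot arr[0] with arr[4] to place pivot at position 4: [7, 17, 10, 18, 18, 39, 36, 39, 35]
Pivot position: 4

After partitioning with pivot 18, the array becomes [7, 17, 10, 18, 18, 39, 36, 39, 35]. The pivot is placed at index 4. All elements to the left of the pivot are <= 18, and all elements to the right are > 18.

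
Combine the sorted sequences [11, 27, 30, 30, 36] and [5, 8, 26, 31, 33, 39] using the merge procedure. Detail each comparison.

Merging process:

Compare 11 vs 5: take 5 from right. Merged: [5]
Compare 11 vs 8: take 8 from right. Merged: [5, 8]
Compare 11 vs 26: take 11 from left. Merged: [5, 8, 11]
Compare 27 vs 26: take 26 from right. Merged: [5, 8, 11, 26]
Compare 27 vs 31: take 27 from left. Merged: [5, 8, 11, 26, 27]
Compare 30 vs 31: take 30 from left. Merged: [5, 8, 11, 26, 27, 30]
Compare 30 vs 31: take 30 from left. Merged: [5, 8, 11, 26, 27, 30, 30]
Compare 36 vs 31: take 31 from right. Merged: [5, 8, 11, 26, 27, 30, 30, 31]
Compare 36 vs 33: take 33 from right. Merged: [5, 8, 11, 26, 27, 30, 30, 31, 33]
Compare 36 vs 39: take 36 from left. Merged: [5, 8, 11, 26, 27, 30, 30, 31, 33, 36]
Append remaining from right: [39]. Merged: [5, 8, 11, 26, 27, 30, 30, 31, 33, 36, 39]

Final merged array: [5, 8, 11, 26, 27, 30, 30, 31, 33, 36, 39]
Total comparisons: 10

The merged array is [5, 8, 11, 26, 27, 30, 30, 31, 33, 36, 39], requiring 10 comparisons. The merge step runs in O(n) time where n is the total number of elements.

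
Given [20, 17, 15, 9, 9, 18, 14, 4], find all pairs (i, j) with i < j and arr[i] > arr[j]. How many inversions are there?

Finding inversions in [20, 17, 15, 9, 9, 18, 14, 4]:

(0, 1): arr[0]=20 > arr[1]=17
(0, 2): arr[0]=20 > arr[2]=15
(0, 3): arr[0]=20 > arr[3]=9
(0, 4): arr[0]=20 > arr[4]=9
(0, 5): arr[0]=20 > arr[5]=18
(0, 6): arr[0]=20 > arr[6]=14
(0, 7): arr[0]=20 > arr[7]=4
(1, 2): arr[1]=17 > arr[2]=15
(1, 3): arr[1]=17 > arr[3]=9
(1, 4): arr[1]=17 > arr[4]=9
(1, 6): arr[1]=17 > arr[6]=14
(1, 7): arr[1]=17 > arr[7]=4
(2, 3): arr[2]=15 > arr[3]=9
(2, 4): arr[2]=15 > arr[4]=9
(2, 6): arr[2]=15 > arr[6]=14
(2, 7): arr[2]=15 > arr[7]=4
(3, 7): arr[3]=9 > arr[7]=4
(4, 7): arr[4]=9 > arr[7]=4
(5, 6): arr[5]=18 > arr[6]=14
(5, 7): arr[5]=18 > arr[7]=4
(6, 7): arr[6]=14 > arr[7]=4

Total inversions: 21

The array has 21 inversion(s): (0,1), (0,2), (0,3), (0,4), (0,5), (0,6), (0,7), (1,2), (1,3), (1,4), (1,6), (1,7), (2,3), (2,4), (2,6), (2,7), (3,7), (4,7), (5,6), (5,7), (6,7). Each pair (i,j) satisfies i < j and arr[i] > arr[j].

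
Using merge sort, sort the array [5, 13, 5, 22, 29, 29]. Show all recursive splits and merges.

Merge sort trace:

Split: [5, 13, 5, 22, 29, 29] -> [5, 13, 5] and [22, 29, 29]
  Split: [5, 13, 5] -> [5] and [13, 5]
    Split: [13, 5] -> [13] and [5]
    Merge: [13] + [5] -> [5, 13]
  Merge: [5] + [5, 13] -> [5, 5, 13]
  Split: [22, 29, 29] -> [22] and [29, 29]
    Split: [29, 29] -> [29] and [29]
    Merge: [29] + [29] -> [29, 29]
  Merge: [22] + [29, 29] -> [22, 29, 29]
Merge: [5, 5, 13] + [22, 29, 29] -> [5, 5, 13, 22, 29, 29]

Final sorted array: [5, 5, 13, 22, 29, 29]

The merge sort proceeds by recursively splitting the array and merging sorted halves.
After all merges, the sorted array is [5, 5, 13, 22, 29, 29].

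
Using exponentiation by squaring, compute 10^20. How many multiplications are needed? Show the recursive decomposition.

Computing 10^20 by squaring (build up from 10^1; each line after the first costs one multiplication):

10^1 = 10
10^2 = (10^1)^2 = 10^2 = 100
10^4 = (10^2)^2 = 100^2 = 10000
10^5 = 10 * 10^4 = 10 * 10000 = 100000
10^10 = (10^5)^2 = 100000^2 = 10000000000
10^20 = (10^10)^2 = 10000000000^2 = 100000000000000000000

Result: 100000000000000000000
Multiplications needed: 5 (5 lines after 10^1)

10^20 = 100000000000000000000. Using exponentiation by squaring, this requires 5 multiplications. The key idea: if the exponent is even, square the half-power; if odd, multiply by the base once.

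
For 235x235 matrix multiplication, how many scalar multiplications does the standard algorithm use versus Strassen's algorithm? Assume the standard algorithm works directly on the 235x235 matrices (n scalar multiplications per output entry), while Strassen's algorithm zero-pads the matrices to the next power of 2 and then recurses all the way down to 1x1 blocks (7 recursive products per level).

Matrix multiplication for 235x235 matrices:

Strassen's algorithm requires power-of-2 dimensions. Pad 235x235 to 256x256 (next power of 2).

Standard algorithm: 235^3 = 12977875 multiplications
Strassen's algorithm: 7^(log2(256)) = 7^8 = 5764801 multiplications
Savings: 12977875 - 5764801 = 7213074 multiplications

Standard: 12977875 multiplications (235^3). Strassen: 5764801 multiplications (7^8, after padding to 256x256). Strassen reduces 8 recursive multiplications to 7 at each level.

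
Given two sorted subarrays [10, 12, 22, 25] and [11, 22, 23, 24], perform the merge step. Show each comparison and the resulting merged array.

Merging process:

Compare 10 vs 11: take 10 from left. Merged: [10]
Compare 12 vs 11: take 11 from right. Merged: [10, 11]
Compare 12 vs 22: take 12 from left. Merged: [10, 11, 12]
Compare 22 vs 22: take 22 from left. Merged: [10, 11, 12, 22]
Compare 25 vs 22: take 22 from right. Merged: [10, 11, 12, 22, 22]
Compare 25 vs 23: take 23 from right. Merged: [10, 11, 12, 22, 22, 23]
Compare 25 vs 24: take 24 from right. Merged: [10, 11, 12, 22, 22, 23, 24]
Append remaining from left: [25]. Merged: [10, 11, 12, 22, 22, 23, 24, 25]

Final merged array: [10, 11, 12, 22, 22, 23, 24, 25]
Total comparisons: 7

The merged array is [10, 11, 12, 22, 22, 23, 24, 25], requiring 7 comparisons. The merge step runs in O(n) time where n is the total number of elements.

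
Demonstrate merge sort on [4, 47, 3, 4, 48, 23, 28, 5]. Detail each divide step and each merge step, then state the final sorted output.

Merge sort trace:

Split: [4, 47, 3, 4, 48, 23, 28, 5] -> [4, 47, 3, 4] and [48, 23, 28, 5]
  Split: [4, 47, 3, 4] -> [4, 47] and [3, 4]
    Split: [4, 47] -> [4] and [47]
    Merge: [4] + [47] -> [4, 47]
    Split: [3, 4] -> [3] and [4]
    Merge: [3] + [4] -> [3, 4]
  Merge: [4, 47] + [3, 4] -> [3, 4, 4, 47]
  Split: [48, 23, 28, 5] -> [48, 23] and [28, 5]
    Split: [48, 23] -> [48] and [23]
    Merge: [48] + [23] -> [23, 48]
    Split: [28, 5] -> [28] and [5]
    Merge: [28] + [5] -> [5, 28]
  Merge: [23, 48] + [5, 28] -> [5, 23, 28, 48]
Merge: [3, 4, 4, 47] + [5, 23, 28, 48] -> [3, 4, 4, 5, 23, 28, 47, 48]

Final sorted array: [3, 4, 4, 5, 23, 28, 47, 48]

The merge sort proceeds by recursively splitting the array and merging sorted halves.
After all merges, the sorted array is [3, 4, 4, 5, 23, 28, 47, 48].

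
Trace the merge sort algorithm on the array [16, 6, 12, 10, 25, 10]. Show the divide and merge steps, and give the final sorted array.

Merge sort trace:

Split: [16, 6, 12, 10, 25, 10] -> [16, 6, 12] and [10, 25, 10]
  Split: [16, 6, 12] -> [16] and [6, 12]
    Split: [6, 12] -> [6] and [12]
    Merge: [6] + [12] -> [6, 12]
  Merge: [16] + [6, 12] -> [6, 12, 16]
  Split: [10, 25, 10] -> [10] and [25, 10]
    Split: [25, 10] -> [25] and [10]
    Merge: [25] + [10] -> [10, 25]
  Merge: [10] + [10, 25] -> [10, 10, 25]
Merge: [6, 12, 16] + [10, 10, 25] -> [6, 10, 10, 12, 16, 25]

Final sorted array: [6, 10, 10, 12, 16, 25]

The merge sort proceeds by recursively splitting the array and merging sorted halves.
After all merges, the sorted array is [6, 10, 10, 12, 16, 25].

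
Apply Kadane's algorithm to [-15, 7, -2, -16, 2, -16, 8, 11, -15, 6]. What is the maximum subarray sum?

Using Kadane's algorithm on [-15, 7, -2, -16, 2, -16, 8, 11, -15, 6]:

Scanning through the array:
Position 1 (value 7): max_ending_here = 7, max_so_far = 7
Position 2 (value -2): max_ending_here = 5, max_so_far = 7
Position 3 (value -16): max_ending_here = -11, max_so_far = 7
Position 4 (value 2): max_ending_here = 2, max_so_far = 7
Position 5 (value -16): max_ending_here = -14, max_so_far = 7
Position 6 (value 8): max_ending_here = 8, max_so_far = 8
Position 7 (value 11): max_ending_here = 19, max_so_far = 19
Position 8 (value -15): max_ending_here = 4, max_so_far = 19
Position 9 (value 6): max_ending_here = 10, max_so_far = 19

Maximum subarray: [8, 11]
Maximum sum: 19

The maximum subarray is [8, 11] with sum 19. This subarray runs from index 6 to index 7.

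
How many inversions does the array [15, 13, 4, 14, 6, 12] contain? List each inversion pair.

Finding inversions in [15, 13, 4, 14, 6, 12]:

(0, 1): arr[0]=15 > arr[1]=13
(0, 2): arr[0]=15 > arr[2]=4
(0, 3): arr[0]=15 > arr[3]=14
(0, 4): arr[0]=15 > arr[4]=6
(0, 5): arr[0]=15 > arr[5]=12
(1, 2): arr[1]=13 > arr[2]=4
(1, 4): arr[1]=13 > arr[4]=6
(1, 5): arr[1]=13 > arr[5]=12
(3, 4): arr[3]=14 > arr[4]=6
(3, 5): arr[3]=14 > arr[5]=12

Total inversions: 10

The array has 10 inversion(s): (0,1), (0,2), (0,3), (0,4), (0,5), (1,2), (1,4), (1,5), (3,4), (3,5). Each pair (i,j) satisfies i < j and arr[i] > arr[j].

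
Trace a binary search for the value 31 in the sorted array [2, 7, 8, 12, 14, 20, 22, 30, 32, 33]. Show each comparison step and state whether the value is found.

Binary search for 31 in [2, 7, 8, 12, 14, 20, 22, 30, 32, 33]:

lo=0, hi=9, mid=4, arr[mid]=14 -> 14 < 31, search right half
lo=5, hi=9, mid=7, arr[mid]=30 -> 30 < 31, search right half
lo=8, hi=9, mid=8, arr[mid]=32 -> 32 > 31, search left half
lo=8 > hi=7, target 31 not found

Binary search determines that 31 is not in the array after 3 comparisons. The search space was exhausted without finding the target.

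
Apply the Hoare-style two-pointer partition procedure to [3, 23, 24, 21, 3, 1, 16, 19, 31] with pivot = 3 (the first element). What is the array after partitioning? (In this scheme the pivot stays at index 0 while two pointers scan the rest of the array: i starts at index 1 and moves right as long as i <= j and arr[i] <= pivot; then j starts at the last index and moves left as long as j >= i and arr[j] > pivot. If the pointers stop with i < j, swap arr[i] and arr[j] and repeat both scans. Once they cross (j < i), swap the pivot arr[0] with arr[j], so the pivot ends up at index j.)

Hoare-style two-pointer partition with pivot = 3:

Initial array: [3, 23, 24, 21, 3, 1, 16, 19, 31]

Pointers start at i = 1, j = 8.
i stops at index 1 (arr[1]=23 > 3), j stops at index 5 (arr[5]=1 <= 3): swap arr[1] and arr[5], array becomes [3, 1, 24, 21, 3, 23, 16, 19, 31]
i stops at index 2 (arr[2]=24 > 3), j stops at index 4 (arr[4]=3 <= 3): swap arr[2] and arr[4], array becomes [3, 1, 3, 21, 24, 23, 16, 19, 31]
i ends at 3, j ends at 2: the pointers have crossed (j < i), so scanning stops.

Swap pivot arr[0] with arr[2] to place pivot at position 2: [3, 1, 3, 21, 24, 23, 16, 19, 31]
Pivot position: 2

After partitioning with pivot 3, the array becomes [3, 1, 3, 21, 24, 23, 16, 19, 31]. The pivot is placed at index 2. All elements to the left of the pivot are <= 3, and all elements to the right are > 3.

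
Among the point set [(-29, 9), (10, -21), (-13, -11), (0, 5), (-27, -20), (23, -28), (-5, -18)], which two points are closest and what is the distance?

Computing all pairwise distances among 7 points:

d((-29, 9), (10, -21)) = 49.2037
d((-29, 9), (-13, -11)) = 25.6125
d((-29, 9), (0, 5)) = 29.2746
d((-29, 9), (-27, -20)) = 29.0689
d((-29, 9), (23, -28)) = 63.8201
d((-29, 9), (-5, -18)) = 36.1248
d((10, -21), (-13, -11)) = 25.0799
d((10, -21), (0, 5)) = 27.8568
d((10, -21), (-27, -20)) = 37.0135
d((10, -21), (23, -28)) = 14.7648
d((10, -21), (-5, -18)) = 15.2971
d((-13, -11), (0, 5)) = 20.6155
d((-13, -11), (-27, -20)) = 16.6433
d((-13, -11), (23, -28)) = 39.8121
d((-13, -11), (-5, -18)) = 10.6301 <-- minimum
d((0, 5), (-27, -20)) = 36.7967
d((0, 5), (23, -28)) = 40.2244
d((0, 5), (-5, -18)) = 23.5372
d((-27, -20), (23, -28)) = 50.636
d((-27, -20), (-5, -18)) = 22.0907
d((23, -28), (-5, -18)) = 29.7321

Closest pair: (-13, -11) and (-5, -18) with distance 10.6301

The closest pair is (-13, -11) and (-5, -18) with Euclidean distance 10.6301. For 7 points, brute-force pairwise comparison is shown above. For large n, the divide-and-conquer algorithm (sort by x, recurse on halves, check the dividing strip) achieves O(n log n).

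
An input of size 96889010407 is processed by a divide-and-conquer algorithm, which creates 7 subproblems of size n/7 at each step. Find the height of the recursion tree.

For divide and conquer with division factor 7:

Problem sizes at each level:
Level 0: 96889010407
Level 1: 13841287201
Level 2: 1977326743
Level 3: 282475249
Level 4: 40353607
Level 5: 5764801
Level 6: 823543
Level 7: 117649
Level 8: 16807
Level 9: 2401
Level 10: 343
Level 11: 49
Level 12: 7
Level 13: 1

The root is level 0 and the size-1 base case is level 13 (the tree spans levels 0 through 13, i.e. 14 levels counting the root), so the depth is the number of divisions: log_7(96889010407) = 13

The recursion tree depth is log_7(96889010407) = 13. At each level, the problem size is divided by 7, so it takes 13 divisions to reduce to a base case of size 1. The algorithm makes 7 recursive calls at each level.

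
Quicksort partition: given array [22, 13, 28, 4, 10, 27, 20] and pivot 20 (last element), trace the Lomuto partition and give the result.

Lomuto partition with pivot = 20:

Initial array: [22, 13, 28, 4, 10, 27, 20]

arr[0]=22 > 20: no swap
arr[1]=13 <= 20: swap with position 0, array becomes [13, 22, 28, 4, 10, 27, 20]
arr[2]=28 > 20: no swap
arr[3]=4 <= 20: swap with position 1, array becomes [13, 4, 28, 22, 10, 27, 20]
arr[4]=10 <= 20: swap with position 2, array becomes [13, 4, 10, 22, 28, 27, 20]
arr[5]=27 > 20: no swap

Place pivot at position 3: [13, 4, 10, 20, 28, 27, 22]
Pivot position: 3

After partitioning with pivot 20, the array becomes [13, 4, 10, 20, 28, 27, 22]. The pivot is placed at index 3. All elements to the left of the pivot are <= 20, and all elements to the right are > 20.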